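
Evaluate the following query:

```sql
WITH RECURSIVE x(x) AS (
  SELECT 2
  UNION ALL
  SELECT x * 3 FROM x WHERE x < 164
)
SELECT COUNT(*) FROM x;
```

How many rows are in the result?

Base: x=2.
Iteration 1: 2 < 164 holds -> x = 2 * 3 = 6.
Iteration 2: 6 < 164 holds -> x = 6 * 3 = 18.
Iteration 3: 18 < 164 holds -> x = 18 * 3 = 54.
Iteration 4: 54 < 164 holds -> x = 54 * 3 = 162.
Iteration 5: 162 < 164 holds -> x = 162 * 3 = 486.
Iteration 6: 486 < 164 fails; recursion stops.
Total rows emitted: 6.

6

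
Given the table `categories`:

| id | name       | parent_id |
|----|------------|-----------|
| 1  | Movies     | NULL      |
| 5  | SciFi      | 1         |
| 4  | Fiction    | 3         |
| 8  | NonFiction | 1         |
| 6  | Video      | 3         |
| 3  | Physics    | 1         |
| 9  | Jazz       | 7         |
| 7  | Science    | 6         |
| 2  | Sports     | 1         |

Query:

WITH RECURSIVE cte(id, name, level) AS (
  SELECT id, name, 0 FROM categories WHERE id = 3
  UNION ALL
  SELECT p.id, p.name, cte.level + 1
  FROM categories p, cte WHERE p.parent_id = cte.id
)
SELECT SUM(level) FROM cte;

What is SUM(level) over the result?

Base: id=3 (Physics) at level 0.
Iteration 1: rows with parent_id in {3} -> Fiction (id 4, level 1), Video (id 6, level 1).
Iteration 2: rows with parent_id in {4,6} -> Science (id 7, level 2).
Iteration 3: rows with parent_id in {7} -> Jazz (id 9, level 3).
Iteration 4: no rows with parent_id in {9}; recursion stops.
SUM(level) = 0 + 1 + 1 + 2 + 3 = 7.

7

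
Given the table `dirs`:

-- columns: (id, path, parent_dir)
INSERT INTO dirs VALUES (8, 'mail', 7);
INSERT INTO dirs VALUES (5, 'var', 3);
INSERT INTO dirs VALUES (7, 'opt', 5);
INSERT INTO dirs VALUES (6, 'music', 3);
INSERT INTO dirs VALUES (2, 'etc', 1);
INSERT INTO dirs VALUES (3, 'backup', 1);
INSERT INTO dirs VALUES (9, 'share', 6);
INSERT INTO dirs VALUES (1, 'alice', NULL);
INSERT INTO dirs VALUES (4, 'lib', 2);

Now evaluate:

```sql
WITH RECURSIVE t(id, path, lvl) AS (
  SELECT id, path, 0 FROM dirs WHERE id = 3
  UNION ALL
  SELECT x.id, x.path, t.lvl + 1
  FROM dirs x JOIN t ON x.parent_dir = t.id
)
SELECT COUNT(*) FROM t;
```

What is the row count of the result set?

6

Base: id=3 (backup) at lvl 0.
Iteration 1: rows with parent_dir in {3} -> var (id 5, lvl 1), music (id 6, lvl 1).
Iteration 2: rows with parent_dir in {5,6} -> opt (id 7, lvl 2), share (id 9, lvl 2).
Iteration 3: rows with parent_dir in {7,9} -> mail (id 8, lvl 3).
Iteration 4: no rows with parent_dir in {8}; recursion stops.
Total rows emitted: 6.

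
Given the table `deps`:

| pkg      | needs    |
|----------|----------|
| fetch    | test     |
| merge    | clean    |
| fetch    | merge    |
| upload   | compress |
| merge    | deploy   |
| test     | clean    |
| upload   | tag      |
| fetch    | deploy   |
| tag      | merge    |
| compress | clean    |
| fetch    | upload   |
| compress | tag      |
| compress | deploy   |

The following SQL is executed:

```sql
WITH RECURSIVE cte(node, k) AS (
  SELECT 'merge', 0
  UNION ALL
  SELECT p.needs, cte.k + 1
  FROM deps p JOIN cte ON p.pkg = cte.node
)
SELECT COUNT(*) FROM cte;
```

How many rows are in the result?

3

Base: (merge, k=0).
Iteration 1: edges from {merge} -> (clean, k=1), (deploy, k=1).
Iteration 2: no outgoing edges from {clean,deploy}; recursion stops.
Total rows emitted: 3.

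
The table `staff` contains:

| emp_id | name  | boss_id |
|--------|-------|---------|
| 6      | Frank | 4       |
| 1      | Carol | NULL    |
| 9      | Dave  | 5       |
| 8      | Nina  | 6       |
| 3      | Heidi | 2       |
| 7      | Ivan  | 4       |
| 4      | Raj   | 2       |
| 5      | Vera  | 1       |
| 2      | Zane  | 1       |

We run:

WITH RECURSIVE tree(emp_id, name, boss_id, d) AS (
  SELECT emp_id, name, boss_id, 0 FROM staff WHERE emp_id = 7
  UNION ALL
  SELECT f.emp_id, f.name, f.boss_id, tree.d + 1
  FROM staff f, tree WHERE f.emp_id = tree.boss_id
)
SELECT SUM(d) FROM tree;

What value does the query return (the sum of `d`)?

Base: emp_id=7 (Ivan), boss_id=4, d 0.
Iteration 1: join on emp_id=4 -> Raj (id 4, boss_id=2, d 1).
Iteration 2: join on emp_id=2 -> Zane (id 2, boss_id=1, d 2).
Iteration 3: join on emp_id=1 -> Carol (id 1, boss_id=NULL, d 3).
Iteration 4: boss_id is NULL; no match; recursion stops.
SUM(d) = 0 + 1 + 2 + 3 = 6.

6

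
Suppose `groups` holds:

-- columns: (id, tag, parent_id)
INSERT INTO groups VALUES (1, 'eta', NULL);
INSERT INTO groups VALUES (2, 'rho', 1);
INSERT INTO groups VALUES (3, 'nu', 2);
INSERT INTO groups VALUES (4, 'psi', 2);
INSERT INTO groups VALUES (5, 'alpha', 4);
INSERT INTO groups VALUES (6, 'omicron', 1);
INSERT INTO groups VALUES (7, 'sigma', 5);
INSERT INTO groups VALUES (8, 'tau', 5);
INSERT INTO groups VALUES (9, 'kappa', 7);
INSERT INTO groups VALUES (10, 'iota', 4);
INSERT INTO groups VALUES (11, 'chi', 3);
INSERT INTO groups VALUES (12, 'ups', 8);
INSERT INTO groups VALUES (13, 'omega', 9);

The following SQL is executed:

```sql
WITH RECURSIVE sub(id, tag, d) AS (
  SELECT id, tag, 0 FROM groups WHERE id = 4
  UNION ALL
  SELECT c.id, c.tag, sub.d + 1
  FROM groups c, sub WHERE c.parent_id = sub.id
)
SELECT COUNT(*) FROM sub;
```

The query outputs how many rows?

8

Base: id=4 (psi) at d 0.
Iteration 1: rows with parent_id in {4} -> alpha (id 5, d 1), iota (id 10, d 1).
Iteration 2: rows with parent_id in {5,10} -> sigma (id 7, d 2), tau (id 8, d 2).
Iteration 3: rows with parent_id in {7,8} -> kappa (id 9, d 3), ups (id 12, d 3).
Iteration 4: rows with parent_id in {9,12} -> omega (id 13, d 4).
Iteration 5: no rows with parent_id in {13}; recursion stops.
Total rows emitted: 8.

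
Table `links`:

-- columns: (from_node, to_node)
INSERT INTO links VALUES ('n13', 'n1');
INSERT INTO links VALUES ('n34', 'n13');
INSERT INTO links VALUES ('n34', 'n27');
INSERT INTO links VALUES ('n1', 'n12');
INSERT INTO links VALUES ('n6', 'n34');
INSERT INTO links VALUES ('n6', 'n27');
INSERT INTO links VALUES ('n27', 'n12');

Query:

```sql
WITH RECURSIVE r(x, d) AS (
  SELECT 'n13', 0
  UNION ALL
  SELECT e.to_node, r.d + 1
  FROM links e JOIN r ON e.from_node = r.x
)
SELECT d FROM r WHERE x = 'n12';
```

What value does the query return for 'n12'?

2

Base: (n13, d=0).
Iteration 1: edges from {n13} -> (n1, d=1).
Iteration 2: edges from {n1} -> (n12, d=2).
Iteration 3: no outgoing edges from {n12}; recursion stops.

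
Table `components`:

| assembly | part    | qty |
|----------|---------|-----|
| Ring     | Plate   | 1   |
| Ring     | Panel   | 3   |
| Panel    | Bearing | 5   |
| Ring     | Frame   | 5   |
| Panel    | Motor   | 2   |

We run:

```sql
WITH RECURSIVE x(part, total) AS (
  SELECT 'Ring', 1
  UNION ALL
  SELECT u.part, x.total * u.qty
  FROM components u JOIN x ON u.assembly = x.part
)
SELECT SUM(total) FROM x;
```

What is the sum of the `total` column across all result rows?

31

Base: (Ring, total=1).
Iteration 1: components of {Ring} -> Frame = 1*5 = 5, Panel = 1*3 = 3, Plate = 1*1 = 1.
Iteration 2: components of {Frame,Panel,Plate} -> Bearing = 3*5 = 15, Motor = 3*2 = 6.
Iteration 3: no further components; recursion stops.
SUM(total) = 1 + 3 + 1 + 5 + 6 + 15 = 31.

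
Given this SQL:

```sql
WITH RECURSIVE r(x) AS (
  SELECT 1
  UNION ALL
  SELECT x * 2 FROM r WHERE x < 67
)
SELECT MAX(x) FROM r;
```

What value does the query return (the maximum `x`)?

Base: x=1.
Iteration 1: 1 < 67 holds -> x = 1 * 2 = 2.
Iteration 2: 2 < 67 holds -> x = 2 * 2 = 4.
Iteration 3: 4 < 67 holds -> x = 4 * 2 = 8.
Iteration 4: 8 < 67 holds -> x = 8 * 2 = 16.
Iteration 5: 16 < 67 holds -> x = 16 * 2 = 32.
Iteration 6: 32 < 67 holds -> x = 32 * 2 = 64.
Iteration 7: 64 < 67 holds -> x = 64 * 2 = 128.
Iteration 8: 128 < 67 fails; recursion stops.
x values: 1, 2, 4, 8, 16, 32, 64, 128; the maximum is 128.

128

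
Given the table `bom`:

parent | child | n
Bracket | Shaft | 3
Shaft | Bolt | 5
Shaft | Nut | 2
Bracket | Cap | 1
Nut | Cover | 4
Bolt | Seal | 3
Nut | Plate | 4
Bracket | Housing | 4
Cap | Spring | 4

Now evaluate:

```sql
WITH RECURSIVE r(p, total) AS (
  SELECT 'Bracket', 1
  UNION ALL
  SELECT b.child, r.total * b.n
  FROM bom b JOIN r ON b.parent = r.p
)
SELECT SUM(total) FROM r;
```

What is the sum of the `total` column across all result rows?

127

Base: (Bracket, total=1).
Iteration 1: components of {Bracket} -> Cap = 1*1 = 1, Housing = 1*4 = 4, Shaft = 1*3 = 3.
Iteration 2: components of {Cap,Housing,Shaft} -> Bolt = 3*5 = 15, Nut = 3*2 = 6, Spring = 1*4 = 4.
Iteration 3: components of {Bolt,Nut,Spring} -> Cover = 6*4 = 24, Plate = 6*4 = 24, Seal = 15*3 = 45.
Iteration 4: no further components; recursion stops.
SUM(total) = 1 + 3 + 1 + 4 + 15 + 6 + 4 + 45 + 24 + 24 = 127.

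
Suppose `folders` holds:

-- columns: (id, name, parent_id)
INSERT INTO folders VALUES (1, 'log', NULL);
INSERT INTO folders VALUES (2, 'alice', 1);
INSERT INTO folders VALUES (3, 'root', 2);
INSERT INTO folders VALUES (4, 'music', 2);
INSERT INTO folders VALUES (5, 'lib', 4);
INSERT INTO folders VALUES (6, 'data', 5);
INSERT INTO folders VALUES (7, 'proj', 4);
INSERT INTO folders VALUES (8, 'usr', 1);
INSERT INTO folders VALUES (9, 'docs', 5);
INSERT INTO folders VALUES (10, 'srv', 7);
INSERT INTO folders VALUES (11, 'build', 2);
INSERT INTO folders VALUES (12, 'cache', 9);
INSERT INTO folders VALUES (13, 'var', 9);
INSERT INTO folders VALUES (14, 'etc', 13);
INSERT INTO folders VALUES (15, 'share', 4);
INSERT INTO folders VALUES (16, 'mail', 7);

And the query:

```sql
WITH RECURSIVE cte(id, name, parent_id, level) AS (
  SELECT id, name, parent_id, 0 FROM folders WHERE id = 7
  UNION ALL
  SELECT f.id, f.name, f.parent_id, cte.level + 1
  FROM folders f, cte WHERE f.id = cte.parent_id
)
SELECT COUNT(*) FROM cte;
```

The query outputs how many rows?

4

Base: id=7 (proj), parent_id=4, level 0.
Iteration 1: join on id=4 -> music (id 4, parent_id=2, level 1).
Iteration 2: join on id=2 -> alice (id 2, parent_id=1, level 2).
Iteration 3: join on id=1 -> log (id 1, parent_id=NULL, level 3).
Iteration 4: parent_id is NULL; no match; recursion stops.
Total rows emitted: 4.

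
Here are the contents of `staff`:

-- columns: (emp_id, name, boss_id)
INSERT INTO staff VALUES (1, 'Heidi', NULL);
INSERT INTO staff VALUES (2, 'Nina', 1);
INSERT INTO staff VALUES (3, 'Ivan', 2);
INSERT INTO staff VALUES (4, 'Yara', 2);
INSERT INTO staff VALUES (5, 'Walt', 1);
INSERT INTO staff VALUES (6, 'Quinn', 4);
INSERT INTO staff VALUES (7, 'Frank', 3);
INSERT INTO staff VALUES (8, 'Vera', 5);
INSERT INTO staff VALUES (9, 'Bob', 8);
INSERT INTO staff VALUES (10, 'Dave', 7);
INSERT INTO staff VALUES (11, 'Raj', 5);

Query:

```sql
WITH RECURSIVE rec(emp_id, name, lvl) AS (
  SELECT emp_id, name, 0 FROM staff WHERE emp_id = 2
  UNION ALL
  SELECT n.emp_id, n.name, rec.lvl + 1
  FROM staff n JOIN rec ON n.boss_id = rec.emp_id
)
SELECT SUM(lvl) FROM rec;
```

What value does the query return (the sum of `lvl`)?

9

Base: emp_id=2 (Nina) at lvl 0.
Iteration 1: rows with boss_id in {2} -> Ivan (id 3, lvl 1), Yara (id 4, lvl 1).
Iteration 2: rows with boss_id in {3,4} -> Quinn (id 6, lvl 2), Frank (id 7, lvl 2).
Iteration 3: rows with boss_id in {6,7} -> Dave (id 10, lvl 3).
Iteration 4: no rows with boss_id in {10}; recursion stops.
SUM(lvl) = 0 + 1 + 1 + 2 + 2 + 3 = 9.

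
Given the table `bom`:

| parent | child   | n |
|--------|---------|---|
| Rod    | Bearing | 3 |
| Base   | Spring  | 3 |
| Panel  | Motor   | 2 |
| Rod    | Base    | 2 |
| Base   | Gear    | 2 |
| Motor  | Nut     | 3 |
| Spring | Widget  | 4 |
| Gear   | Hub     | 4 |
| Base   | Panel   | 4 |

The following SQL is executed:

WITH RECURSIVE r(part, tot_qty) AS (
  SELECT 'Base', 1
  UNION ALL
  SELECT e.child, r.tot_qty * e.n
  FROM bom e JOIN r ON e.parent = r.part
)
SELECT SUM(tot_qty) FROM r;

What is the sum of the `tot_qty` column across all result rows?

Base: (Base, tot_qty=1).
Iteration 1: components of {Base} -> Gear = 1*2 = 2, Panel = 1*4 = 4, Spring = 1*3 = 3.
Iteration 2: components of {Gear,Panel,Spring} -> Hub = 2*4 = 8, Motor = 4*2 = 8, Widget = 3*4 = 12.
Iteration 3: components of {Hub,Motor,Widget} -> Nut = 8*3 = 24.
Iteration 4: no further components; recursion stops.
SUM(tot_qty) = 1 + 2 + 3 + 4 + 8 + 12 + 8 + 24 = 62.

62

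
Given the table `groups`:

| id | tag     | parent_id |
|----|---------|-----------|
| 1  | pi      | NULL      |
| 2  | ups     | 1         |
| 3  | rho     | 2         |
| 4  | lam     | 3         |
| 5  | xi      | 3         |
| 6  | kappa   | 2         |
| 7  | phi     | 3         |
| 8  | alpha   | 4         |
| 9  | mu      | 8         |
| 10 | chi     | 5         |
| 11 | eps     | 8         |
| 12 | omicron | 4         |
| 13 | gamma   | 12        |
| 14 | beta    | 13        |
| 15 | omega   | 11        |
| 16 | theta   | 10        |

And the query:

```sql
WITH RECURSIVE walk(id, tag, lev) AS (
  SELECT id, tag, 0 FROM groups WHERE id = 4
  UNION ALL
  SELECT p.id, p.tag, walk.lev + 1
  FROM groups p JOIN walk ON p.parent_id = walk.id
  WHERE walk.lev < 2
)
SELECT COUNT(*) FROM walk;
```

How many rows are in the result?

6

Base: id=4 (lam) at lev 0.
Iteration 1: rows with parent_id in {4} -> alpha (id 8, lev 1), omicron (id 12, lev 1).
Iteration 2: rows with parent_id in {8,12} -> mu (id 9, lev 2), eps (id 11, lev 2), gamma (id 13, lev 2).
Iteration 3: lev < 2 fails for all current rows; recursion stops.
Total rows emitted: 6.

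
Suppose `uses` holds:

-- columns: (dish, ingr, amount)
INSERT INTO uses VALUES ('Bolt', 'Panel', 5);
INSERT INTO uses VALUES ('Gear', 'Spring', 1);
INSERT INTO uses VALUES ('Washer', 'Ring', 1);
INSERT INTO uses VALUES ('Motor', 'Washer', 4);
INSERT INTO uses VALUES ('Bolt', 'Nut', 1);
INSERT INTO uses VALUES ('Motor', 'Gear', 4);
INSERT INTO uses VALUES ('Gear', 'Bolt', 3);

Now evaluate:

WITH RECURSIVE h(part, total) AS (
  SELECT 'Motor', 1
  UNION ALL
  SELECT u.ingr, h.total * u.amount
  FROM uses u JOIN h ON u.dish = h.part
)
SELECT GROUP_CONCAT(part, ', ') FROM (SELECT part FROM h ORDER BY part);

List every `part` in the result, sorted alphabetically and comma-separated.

Base: (Motor, total=1).
Iteration 1: components of {Motor} -> Gear = 1*4 = 4, Washer = 1*4 = 4.
Iteration 2: components of {Gear,Washer} -> Bolt = 4*3 = 12, Ring = 4*1 = 4, Spring = 4*1 = 4.
Iteration 3: components of {Bolt,Ring,Spring} -> Nut = 12*1 = 12, Panel = 12*5 = 60.
Iteration 4: no further components; recursion stops.

Bolt, Gear, Motor, Nut, Panel, Ring, Spring, Washer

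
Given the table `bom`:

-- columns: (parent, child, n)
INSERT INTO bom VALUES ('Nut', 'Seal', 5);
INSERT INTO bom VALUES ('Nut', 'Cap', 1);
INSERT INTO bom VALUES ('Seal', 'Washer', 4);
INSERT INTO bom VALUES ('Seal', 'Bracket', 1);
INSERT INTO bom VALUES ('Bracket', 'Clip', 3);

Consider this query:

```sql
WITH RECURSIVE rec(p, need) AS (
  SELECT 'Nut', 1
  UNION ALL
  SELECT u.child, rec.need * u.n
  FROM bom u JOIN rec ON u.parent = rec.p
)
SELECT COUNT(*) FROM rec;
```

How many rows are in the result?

Base: (Nut, need=1).
Iteration 1: components of {Nut} -> Cap = 1*1 = 1, Seal = 1*5 = 5.
Iteration 2: components of {Cap,Seal} -> Bracket = 5*1 = 5, Washer = 5*4 = 20.
Iteration 3: components of {Bracket,Washer} -> Clip = 5*3 = 15.
Iteration 4: no further components; recursion stops.
Total rows emitted: 6.

6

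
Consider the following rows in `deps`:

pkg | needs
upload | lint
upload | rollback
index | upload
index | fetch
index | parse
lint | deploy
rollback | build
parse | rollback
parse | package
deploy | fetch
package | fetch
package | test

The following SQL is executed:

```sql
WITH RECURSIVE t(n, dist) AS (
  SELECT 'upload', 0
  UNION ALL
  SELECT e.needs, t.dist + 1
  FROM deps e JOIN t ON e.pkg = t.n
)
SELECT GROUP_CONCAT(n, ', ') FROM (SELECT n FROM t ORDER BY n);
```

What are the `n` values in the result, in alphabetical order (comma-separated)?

build, deploy, fetch, lint, rollback, upload

Base: (upload, dist=0).
Iteration 1: edges from {upload} -> (lint, dist=1), (rollback, dist=1).
Iteration 2: edges from {lint,rollback} -> (build, dist=2), (deploy, dist=2).
Iteration 3: edges from {build,deploy} -> (fetch, dist=3).
Iteration 4: no outgoing edges from {fetch}; recursion stops.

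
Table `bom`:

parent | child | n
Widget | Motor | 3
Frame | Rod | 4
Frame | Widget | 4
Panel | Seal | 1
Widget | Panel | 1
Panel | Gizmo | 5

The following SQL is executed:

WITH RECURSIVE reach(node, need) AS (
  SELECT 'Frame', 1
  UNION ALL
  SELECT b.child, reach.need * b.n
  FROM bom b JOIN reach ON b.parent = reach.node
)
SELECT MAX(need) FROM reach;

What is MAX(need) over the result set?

20

Base: (Frame, need=1).
Iteration 1: components of {Frame} -> Rod = 1*4 = 4, Widget = 1*4 = 4.
Iteration 2: components of {Rod,Widget} -> Motor = 4*3 = 12, Panel = 4*1 = 4.
Iteration 3: components of {Motor,Panel} -> Gizmo = 4*5 = 20, Seal = 4*1 = 4.
Iteration 4: no further components; recursion stops.
need values: 1, 4, 4, 4, 12, 20, 4; the maximum is 20.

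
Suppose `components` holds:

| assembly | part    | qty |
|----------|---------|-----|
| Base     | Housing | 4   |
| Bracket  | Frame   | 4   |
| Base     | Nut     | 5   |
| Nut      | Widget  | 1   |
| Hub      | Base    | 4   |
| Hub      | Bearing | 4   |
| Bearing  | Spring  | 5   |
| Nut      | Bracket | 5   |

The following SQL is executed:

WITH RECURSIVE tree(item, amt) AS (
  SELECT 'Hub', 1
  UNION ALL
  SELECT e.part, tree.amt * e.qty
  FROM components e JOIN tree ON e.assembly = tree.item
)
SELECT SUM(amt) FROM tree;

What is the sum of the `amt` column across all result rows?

Base: (Hub, amt=1).
Iteration 1: components of {Hub} -> Base = 1*4 = 4, Bearing = 1*4 = 4.
Iteration 2: components of {Base,Bearing} -> Housing = 4*4 = 16, Nut = 4*5 = 20, Spring = 4*5 = 20.
Iteration 3: components of {Housing,Nut,Spring} -> Bracket = 20*5 = 100, Widget = 20*1 = 20.
Iteration 4: components of {Bracket,Widget} -> Frame = 100*4 = 400.
Iteration 5: no further components; recursion stops.
SUM(amt) = 1 + 4 + 4 + 20 + 20 + 16 + 100 + 20 + 400 = 585.

585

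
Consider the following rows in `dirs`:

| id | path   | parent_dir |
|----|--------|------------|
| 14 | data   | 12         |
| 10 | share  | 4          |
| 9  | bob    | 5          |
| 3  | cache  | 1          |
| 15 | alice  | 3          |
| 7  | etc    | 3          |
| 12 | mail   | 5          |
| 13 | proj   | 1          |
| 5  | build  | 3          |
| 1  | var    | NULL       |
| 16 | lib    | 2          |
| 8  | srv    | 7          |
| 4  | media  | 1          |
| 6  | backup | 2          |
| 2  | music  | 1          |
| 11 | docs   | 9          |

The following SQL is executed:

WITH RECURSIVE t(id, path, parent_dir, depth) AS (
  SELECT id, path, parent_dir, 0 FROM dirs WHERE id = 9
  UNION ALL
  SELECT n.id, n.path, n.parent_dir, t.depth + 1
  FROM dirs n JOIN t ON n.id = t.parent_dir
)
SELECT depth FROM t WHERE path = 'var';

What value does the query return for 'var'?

Base: id=9 (bob), parent_dir=5, depth 0.
Iteration 1: join on id=5 -> build (id 5, parent_dir=3, depth 1).
Iteration 2: join on id=3 -> cache (id 3, parent_dir=1, depth 2).
Iteration 3: join on id=1 -> var (id 1, parent_dir=NULL, depth 3).
Iteration 4: parent_dir is NULL; no match; recursion stops.

3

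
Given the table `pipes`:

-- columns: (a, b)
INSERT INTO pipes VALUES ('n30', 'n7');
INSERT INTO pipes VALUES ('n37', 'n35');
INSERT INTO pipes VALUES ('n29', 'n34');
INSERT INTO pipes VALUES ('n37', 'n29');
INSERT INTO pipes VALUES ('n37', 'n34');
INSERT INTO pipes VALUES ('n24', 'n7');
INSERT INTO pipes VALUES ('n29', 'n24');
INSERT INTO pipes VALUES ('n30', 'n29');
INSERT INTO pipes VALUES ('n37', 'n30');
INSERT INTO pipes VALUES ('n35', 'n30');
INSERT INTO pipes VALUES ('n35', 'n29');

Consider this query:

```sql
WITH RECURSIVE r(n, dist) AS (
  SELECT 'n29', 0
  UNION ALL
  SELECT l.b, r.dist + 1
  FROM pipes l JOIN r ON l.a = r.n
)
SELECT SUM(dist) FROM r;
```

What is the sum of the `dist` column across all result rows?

Base: (n29, dist=0).
Iteration 1: edges from {n29} -> (n24, dist=1), (n34, dist=1).
Iteration 2: edges from {n24,n34} -> (n7, dist=2).
Iteration 3: no outgoing edges from {n7}; recursion stops.
SUM(dist) = 0 + 1 + 1 + 2 = 4.

4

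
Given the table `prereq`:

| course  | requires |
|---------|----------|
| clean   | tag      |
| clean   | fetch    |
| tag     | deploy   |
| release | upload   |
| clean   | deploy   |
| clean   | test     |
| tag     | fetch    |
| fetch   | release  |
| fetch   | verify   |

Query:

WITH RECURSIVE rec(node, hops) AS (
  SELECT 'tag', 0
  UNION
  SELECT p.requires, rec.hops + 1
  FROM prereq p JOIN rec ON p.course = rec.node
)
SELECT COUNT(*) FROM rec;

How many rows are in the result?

Base: (tag, hops=0).
Iteration 1: edges from {tag} -> (deploy, hops=1), (fetch, hops=1).
Iteration 2: edges from {deploy,fetch} -> (release, hops=2), (verify, hops=2).
Iteration 3: edges from {release,verify} -> (upload, hops=3).
Iteration 4: no outgoing edges from {upload}; recursion stops.
Total rows emitted: 6.

6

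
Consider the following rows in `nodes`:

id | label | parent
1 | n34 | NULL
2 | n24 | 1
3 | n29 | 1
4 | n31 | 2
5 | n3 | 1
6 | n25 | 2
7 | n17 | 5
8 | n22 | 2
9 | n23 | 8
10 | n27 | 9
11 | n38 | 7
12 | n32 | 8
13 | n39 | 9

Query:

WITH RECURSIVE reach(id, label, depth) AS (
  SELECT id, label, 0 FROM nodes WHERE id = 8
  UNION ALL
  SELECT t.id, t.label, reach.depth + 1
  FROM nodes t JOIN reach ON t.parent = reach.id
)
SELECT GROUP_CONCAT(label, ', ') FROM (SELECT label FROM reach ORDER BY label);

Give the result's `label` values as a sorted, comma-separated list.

Base: id=8 (n22) at depth 0.
Iteration 1: rows with parent in {8} -> n23 (id 9, depth 1), n32 (id 12, depth 1).
Iteration 2: rows with parent in {9,12} -> n27 (id 10, depth 2), n39 (id 13, depth 2).
Iteration 3: no rows with parent in {10,13}; recursion stops.

n22, n23, n27, n32, n39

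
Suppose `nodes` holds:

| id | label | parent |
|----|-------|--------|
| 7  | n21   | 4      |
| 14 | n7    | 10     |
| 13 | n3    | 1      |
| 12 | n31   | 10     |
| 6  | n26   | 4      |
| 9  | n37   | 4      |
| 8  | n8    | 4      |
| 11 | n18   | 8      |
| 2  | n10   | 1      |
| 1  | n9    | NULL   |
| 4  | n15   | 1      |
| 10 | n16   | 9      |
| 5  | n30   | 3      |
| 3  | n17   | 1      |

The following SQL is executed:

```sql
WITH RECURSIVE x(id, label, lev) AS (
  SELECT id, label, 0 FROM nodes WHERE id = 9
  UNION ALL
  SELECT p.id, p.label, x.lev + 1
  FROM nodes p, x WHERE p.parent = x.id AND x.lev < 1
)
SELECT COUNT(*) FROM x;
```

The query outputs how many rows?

2

Base: id=9 (n37) at lev 0.
Iteration 1: rows with parent in {9} -> n16 (id 10, lev 1).
Iteration 2: lev < 1 fails for all current rows; recursion stops.
Total rows emitted: 2.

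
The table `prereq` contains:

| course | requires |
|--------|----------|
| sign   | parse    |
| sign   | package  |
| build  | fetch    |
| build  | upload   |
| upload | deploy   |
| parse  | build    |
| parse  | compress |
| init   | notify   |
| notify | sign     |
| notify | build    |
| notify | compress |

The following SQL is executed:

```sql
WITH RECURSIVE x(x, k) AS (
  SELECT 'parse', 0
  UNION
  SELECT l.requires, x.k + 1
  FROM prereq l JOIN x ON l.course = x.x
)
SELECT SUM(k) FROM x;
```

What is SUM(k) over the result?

Base: (parse, k=0).
Iteration 1: edges from {parse} -> (build, k=1), (compress, k=1).
Iteration 2: edges from {build,compress} -> (fetch, k=2), (upload, k=2).
Iteration 3: edges from {fetch,upload} -> (deploy, k=3).
Iteration 4: no outgoing edges from {deploy}; recursion stops.
SUM(k) = 0 + 1 + 1 + 2 + 2 + 3 = 9.

9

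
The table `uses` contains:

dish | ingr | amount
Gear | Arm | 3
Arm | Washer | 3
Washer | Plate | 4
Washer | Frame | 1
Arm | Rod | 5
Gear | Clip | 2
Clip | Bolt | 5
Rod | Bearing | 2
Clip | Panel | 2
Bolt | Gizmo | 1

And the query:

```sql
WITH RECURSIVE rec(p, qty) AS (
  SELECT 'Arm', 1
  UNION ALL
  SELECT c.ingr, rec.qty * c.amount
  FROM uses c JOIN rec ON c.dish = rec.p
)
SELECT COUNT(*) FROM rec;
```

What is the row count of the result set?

Base: (Arm, qty=1).
Iteration 1: components of {Arm} -> Rod = 1*5 = 5, Washer = 1*3 = 3.
Iteration 2: components of {Rod,Washer} -> Bearing = 5*2 = 10, Frame = 3*1 = 3, Plate = 3*4 = 12.
Iteration 3: no further components; recursion stops.
Total rows emitted: 6.

6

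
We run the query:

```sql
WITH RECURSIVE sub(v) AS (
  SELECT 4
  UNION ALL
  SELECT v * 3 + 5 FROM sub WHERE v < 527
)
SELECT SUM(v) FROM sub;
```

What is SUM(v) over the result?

2351

Base: v=4.
Iteration 1: 4 < 527 holds -> v = 4 * 3 + 5 = 17.
Iteration 2: 17 < 527 holds -> v = 17 * 3 + 5 = 56.
Iteration 3: 56 < 527 holds -> v = 56 * 3 + 5 = 173.
Iteration 4: 173 < 527 holds -> v = 173 * 3 + 5 = 524.
Iteration 5: 524 < 527 holds -> v = 524 * 3 + 5 = 1577.
Iteration 6: 1577 < 527 fails; recursion stops.
SUM(v) = 4 + 17 + 56 + 173 + 524 + 1577 = 2351.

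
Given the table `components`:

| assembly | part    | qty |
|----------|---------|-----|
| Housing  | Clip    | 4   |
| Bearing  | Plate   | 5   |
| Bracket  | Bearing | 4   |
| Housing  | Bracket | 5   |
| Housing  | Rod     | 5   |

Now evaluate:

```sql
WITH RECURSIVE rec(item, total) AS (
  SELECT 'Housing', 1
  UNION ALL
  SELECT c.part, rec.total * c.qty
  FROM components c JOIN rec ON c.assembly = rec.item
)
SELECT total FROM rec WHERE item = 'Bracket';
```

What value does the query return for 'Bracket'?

Base: (Housing, total=1).
Iteration 1: components of {Housing} -> Bracket = 1*5 = 5, Clip = 1*4 = 4, Rod = 1*5 = 5.
Iteration 2: components of {Bracket,Clip,Rod} -> Bearing = 5*4 = 20.
Iteration 3: components of {Bearing} -> Plate = 20*5 = 100.
Iteration 4: no further components; recursion stops.

5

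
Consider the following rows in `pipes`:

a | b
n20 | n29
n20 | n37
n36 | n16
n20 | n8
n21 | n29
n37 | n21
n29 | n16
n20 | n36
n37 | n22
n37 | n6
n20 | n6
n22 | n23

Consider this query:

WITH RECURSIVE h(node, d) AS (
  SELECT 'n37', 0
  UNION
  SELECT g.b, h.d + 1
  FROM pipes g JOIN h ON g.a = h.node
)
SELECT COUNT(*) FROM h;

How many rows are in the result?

Base: (n37, d=0).
Iteration 1: edges from {n37} -> (n21, d=1), (n22, d=1), (n6, d=1).
Iteration 2: edges from {n21,n22,n6} -> (n23, d=2), (n29, d=2).
Iteration 3: edges from {n23,n29} -> (n16, d=3).
Iteration 4: no outgoing edges from {n16}; recursion stops.
Total rows emitted: 7.

7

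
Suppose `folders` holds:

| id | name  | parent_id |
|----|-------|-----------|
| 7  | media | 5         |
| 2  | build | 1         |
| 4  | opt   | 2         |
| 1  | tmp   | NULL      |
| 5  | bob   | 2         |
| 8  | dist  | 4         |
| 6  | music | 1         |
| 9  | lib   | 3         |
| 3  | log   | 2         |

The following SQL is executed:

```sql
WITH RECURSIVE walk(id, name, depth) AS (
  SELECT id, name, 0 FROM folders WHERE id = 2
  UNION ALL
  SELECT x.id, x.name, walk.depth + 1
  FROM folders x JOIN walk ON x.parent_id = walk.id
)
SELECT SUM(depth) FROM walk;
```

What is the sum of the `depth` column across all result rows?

Base: id=2 (build) at depth 0.
Iteration 1: rows with parent_id in {2} -> log (id 3, depth 1), opt (id 4, depth 1), bob (id 5, depth 1).
Iteration 2: rows with parent_id in {3,4,5} -> media (id 7, depth 2), dist (id 8, depth 2), lib (id 9, depth 2).
Iteration 3: no rows with parent_id in {7,8,9}; recursion stops.
SUM(depth) = 0 + 1 + 1 + 1 + 2 + 2 + 2 = 9.

9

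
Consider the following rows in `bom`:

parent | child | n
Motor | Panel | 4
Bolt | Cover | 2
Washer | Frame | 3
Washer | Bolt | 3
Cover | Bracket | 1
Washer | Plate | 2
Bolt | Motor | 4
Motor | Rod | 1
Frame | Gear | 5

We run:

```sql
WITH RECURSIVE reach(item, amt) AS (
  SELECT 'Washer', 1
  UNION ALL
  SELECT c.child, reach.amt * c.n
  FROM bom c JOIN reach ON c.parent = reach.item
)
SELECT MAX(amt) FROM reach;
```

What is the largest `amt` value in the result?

Base: (Washer, amt=1).
Iteration 1: components of {Washer} -> Bolt = 1*3 = 3, Frame = 1*3 = 3, Plate = 1*2 = 2.
Iteration 2: components of {Bolt,Frame,Plate} -> Cover = 3*2 = 6, Gear = 3*5 = 15, Motor = 3*4 = 12.
Iteration 3: components of {Cover,Gear,Motor} -> Bracket = 6*1 = 6, Panel = 12*4 = 48, Rod = 12*1 = 12.
Iteration 4: no further components; recursion stops.
amt values: 1, 3, 3, 2, 6, 12, 15, 6, 12, 48; the maximum is 48.

48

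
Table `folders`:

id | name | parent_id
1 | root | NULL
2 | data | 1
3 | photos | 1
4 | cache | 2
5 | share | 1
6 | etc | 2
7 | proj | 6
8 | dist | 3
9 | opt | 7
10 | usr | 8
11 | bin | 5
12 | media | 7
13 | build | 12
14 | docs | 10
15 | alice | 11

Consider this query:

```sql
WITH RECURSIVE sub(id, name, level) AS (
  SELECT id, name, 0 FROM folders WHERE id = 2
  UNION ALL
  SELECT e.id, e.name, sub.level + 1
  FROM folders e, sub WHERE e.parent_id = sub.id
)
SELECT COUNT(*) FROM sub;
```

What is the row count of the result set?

7

Base: id=2 (data) at level 0.
Iteration 1: rows with parent_id in {2} -> cache (id 4, level 1), etc (id 6, level 1).
Iteration 2: rows with parent_id in {4,6} -> proj (id 7, level 2).
Iteration 3: rows with parent_id in {7} -> opt (id 9, level 3), media (id 12, level 3).
Iteration 4: rows with parent_id in {9,12} -> build (id 13, level 4).
Iteration 5: no rows with parent_id in {13}; recursion stops.
Total rows emitted: 7.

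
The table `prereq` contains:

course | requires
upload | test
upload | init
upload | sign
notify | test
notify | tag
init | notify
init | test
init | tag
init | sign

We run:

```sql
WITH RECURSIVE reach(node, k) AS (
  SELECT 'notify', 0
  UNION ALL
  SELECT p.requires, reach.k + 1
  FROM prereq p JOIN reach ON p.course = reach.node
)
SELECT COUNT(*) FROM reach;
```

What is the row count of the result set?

3

Base: (notify, k=0).
Iteration 1: edges from {notify} -> (tag, k=1), (test, k=1).
Iteration 2: no outgoing edges from {tag,test}; recursion stops.
Total rows emitted: 3.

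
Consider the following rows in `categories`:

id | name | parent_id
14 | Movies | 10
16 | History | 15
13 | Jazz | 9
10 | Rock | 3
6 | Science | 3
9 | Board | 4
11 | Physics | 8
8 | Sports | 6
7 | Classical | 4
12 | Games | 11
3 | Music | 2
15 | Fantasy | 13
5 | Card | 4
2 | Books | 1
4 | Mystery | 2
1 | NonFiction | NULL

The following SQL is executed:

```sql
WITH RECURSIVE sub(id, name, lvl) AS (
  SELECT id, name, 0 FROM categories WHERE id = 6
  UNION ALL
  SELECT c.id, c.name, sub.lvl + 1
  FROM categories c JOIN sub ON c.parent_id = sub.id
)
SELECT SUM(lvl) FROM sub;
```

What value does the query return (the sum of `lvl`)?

Base: id=6 (Science) at lvl 0.
Iteration 1: rows with parent_id in {6} -> Sports (id 8, lvl 1).
Iteration 2: rows with parent_id in {8} -> Physics (id 11, lvl 2).
Iteration 3: rows with parent_id in {11} -> Games (id 12, lvl 3).
Iteration 4: no rows with parent_id in {12}; recursion stops.
SUM(lvl) = 0 + 1 + 2 + 3 = 6.

6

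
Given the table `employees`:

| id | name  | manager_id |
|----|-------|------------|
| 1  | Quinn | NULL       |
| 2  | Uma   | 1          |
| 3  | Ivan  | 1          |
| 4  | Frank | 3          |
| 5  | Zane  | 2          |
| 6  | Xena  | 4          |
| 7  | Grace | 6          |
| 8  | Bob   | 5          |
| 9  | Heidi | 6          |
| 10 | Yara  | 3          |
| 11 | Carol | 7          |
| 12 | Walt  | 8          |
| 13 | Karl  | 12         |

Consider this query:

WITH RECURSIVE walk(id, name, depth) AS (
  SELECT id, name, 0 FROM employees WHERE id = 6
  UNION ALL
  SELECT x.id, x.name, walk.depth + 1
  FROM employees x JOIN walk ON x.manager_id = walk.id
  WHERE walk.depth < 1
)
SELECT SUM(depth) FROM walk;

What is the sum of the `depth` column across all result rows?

Base: id=6 (Xena) at depth 0.
Iteration 1: rows with manager_id in {6} -> Grace (id 7, depth 1), Heidi (id 9, depth 1).
Iteration 2: depth < 1 fails for all current rows; recursion stops.
SUM(depth) = 0 + 1 + 1 = 2.

2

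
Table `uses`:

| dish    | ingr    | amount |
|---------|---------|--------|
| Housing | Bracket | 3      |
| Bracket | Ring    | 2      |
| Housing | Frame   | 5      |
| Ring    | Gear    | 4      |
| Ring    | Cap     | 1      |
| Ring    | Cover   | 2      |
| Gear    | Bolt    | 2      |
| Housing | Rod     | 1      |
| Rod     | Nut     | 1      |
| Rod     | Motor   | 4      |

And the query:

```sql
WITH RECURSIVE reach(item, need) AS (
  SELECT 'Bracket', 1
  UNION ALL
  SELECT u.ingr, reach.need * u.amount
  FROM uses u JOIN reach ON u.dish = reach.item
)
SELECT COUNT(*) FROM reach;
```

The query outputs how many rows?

6

Base: (Bracket, need=1).
Iteration 1: components of {Bracket} -> Ring = 1*2 = 2.
Iteration 2: components of {Ring} -> Cap = 2*1 = 2, Cover = 2*2 = 4, Gear = 2*4 = 8.
Iteration 3: components of {Cap,Cover,Gear} -> Bolt = 8*2 = 16.
Iteration 4: no further components; recursion stops.
Total rows emitted: 6.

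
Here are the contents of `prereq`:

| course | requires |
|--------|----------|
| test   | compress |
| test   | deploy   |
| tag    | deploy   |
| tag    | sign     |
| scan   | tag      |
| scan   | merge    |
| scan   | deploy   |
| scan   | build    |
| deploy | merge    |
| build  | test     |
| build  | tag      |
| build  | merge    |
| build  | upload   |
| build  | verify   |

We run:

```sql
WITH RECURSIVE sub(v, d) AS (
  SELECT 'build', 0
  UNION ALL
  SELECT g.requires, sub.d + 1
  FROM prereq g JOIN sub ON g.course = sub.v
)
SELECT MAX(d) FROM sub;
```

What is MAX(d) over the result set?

Base: (build, d=0).
Iteration 1: edges from {build} -> (merge, d=1), (tag, d=1), (test, d=1), (upload, d=1), (verify, d=1).
Iteration 2: edges from {merge,tag,test,upload,verify} -> (compress, d=2), (deploy, d=2) x2, (sign, d=2). [UNION ALL keeps all 4 new rows, including repeats]
Iteration 3: edges from {compress,deploy,sign} -> (merge, d=3) x2. [UNION ALL keeps all 2 new rows, including repeats]
Iteration 4: no outgoing edges from {merge}; recursion stops.
d values: 0, 1, 1, 1, 1, 1, 2, 2, 2, 2, 3, 3; the maximum is 3.

3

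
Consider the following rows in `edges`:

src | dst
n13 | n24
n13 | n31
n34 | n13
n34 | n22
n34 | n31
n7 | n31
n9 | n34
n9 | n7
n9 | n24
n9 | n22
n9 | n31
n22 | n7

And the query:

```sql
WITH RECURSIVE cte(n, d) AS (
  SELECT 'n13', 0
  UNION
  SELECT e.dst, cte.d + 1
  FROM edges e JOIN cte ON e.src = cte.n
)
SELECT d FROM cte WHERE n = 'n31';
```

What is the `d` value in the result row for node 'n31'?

Base: (n13, d=0).
Iteration 1: edges from {n13} -> (n24, d=1), (n31, d=1).
Iteration 2: no outgoing edges from {n24,n31}; recursion stops.

1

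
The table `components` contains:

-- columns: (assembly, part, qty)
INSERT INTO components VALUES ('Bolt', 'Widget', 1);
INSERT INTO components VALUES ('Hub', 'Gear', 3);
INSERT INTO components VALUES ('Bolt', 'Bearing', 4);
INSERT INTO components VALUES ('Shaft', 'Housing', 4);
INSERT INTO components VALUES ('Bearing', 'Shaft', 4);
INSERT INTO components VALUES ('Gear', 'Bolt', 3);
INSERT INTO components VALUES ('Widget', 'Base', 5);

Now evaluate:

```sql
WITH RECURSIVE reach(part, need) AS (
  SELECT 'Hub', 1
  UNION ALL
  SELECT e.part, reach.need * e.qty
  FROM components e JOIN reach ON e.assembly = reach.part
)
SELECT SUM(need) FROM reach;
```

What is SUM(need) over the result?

823

Base: (Hub, need=1).
Iteration 1: components of {Hub} -> Gear = 1*3 = 3.
Iteration 2: components of {Gear} -> Bolt = 3*3 = 9.
Iteration 3: components of {Bolt} -> Bearing = 9*4 = 36, Widget = 9*1 = 9.
Iteration 4: components of {Bearing,Widget} -> Base = 9*5 = 45, Shaft = 36*4 = 144.
Iteration 5: components of {Base,Shaft} -> Housing = 144*4 = 576.
Iteration 6: no further components; recursion stops.
SUM(need) = 1 + 3 + 9 + 9 + 36 + 45 + 144 + 576 = 823.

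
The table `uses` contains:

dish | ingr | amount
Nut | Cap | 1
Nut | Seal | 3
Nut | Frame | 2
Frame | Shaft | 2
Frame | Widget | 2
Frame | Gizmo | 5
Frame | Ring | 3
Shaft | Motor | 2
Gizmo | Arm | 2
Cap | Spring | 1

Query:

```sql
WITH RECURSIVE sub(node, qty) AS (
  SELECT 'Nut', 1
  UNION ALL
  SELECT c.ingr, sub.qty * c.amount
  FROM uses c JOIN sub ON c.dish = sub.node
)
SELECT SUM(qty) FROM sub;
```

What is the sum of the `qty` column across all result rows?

Base: (Nut, qty=1).
Iteration 1: components of {Nut} -> Cap = 1*1 = 1, Frame = 1*2 = 2, Seal = 1*3 = 3.
Iteration 2: components of {Cap,Frame,Seal} -> Gizmo = 2*5 = 10, Ring = 2*3 = 6, Shaft = 2*2 = 4, Spring = 1*1 = 1, Widget = 2*2 = 4.
Iteration 3: components of {Gizmo,Ring,Shaft,Spring,Widget} -> Arm = 10*2 = 20, Motor = 4*2 = 8.
Iteration 4: no further components; recursion stops.
SUM(qty) = 1 + 1 + 3 + 2 + 1 + 4 + 4 + 10 + 6 + 8 + 20 = 60.

60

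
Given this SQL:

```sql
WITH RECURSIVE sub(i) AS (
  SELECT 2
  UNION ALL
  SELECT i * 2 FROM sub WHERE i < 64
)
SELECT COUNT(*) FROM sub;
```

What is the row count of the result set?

Base: i=2.
Iteration 1: 2 < 64 holds -> i = 2 * 2 = 4.
Iteration 2: 4 < 64 holds -> i = 4 * 2 = 8.
Iteration 3: 8 < 64 holds -> i = 8 * 2 = 16.
Iteration 4: 16 < 64 holds -> i = 16 * 2 = 32.
Iteration 5: 32 < 64 holds -> i = 32 * 2 = 64.
Iteration 6: 64 < 64 fails; recursion stops.
Total rows emitted: 6.

6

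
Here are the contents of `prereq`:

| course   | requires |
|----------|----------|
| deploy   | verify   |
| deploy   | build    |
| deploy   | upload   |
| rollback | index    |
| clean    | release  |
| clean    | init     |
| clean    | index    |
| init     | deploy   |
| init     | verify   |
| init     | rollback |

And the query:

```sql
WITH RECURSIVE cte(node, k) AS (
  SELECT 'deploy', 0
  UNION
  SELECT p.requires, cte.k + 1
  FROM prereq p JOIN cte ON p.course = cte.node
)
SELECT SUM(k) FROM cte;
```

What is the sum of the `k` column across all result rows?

3

Base: (deploy, k=0).
Iteration 1: edges from {deploy} -> (build, k=1), (upload, k=1), (verify, k=1).
Iteration 2: no outgoing edges from {build,upload,verify}; recursion stops.
SUM(k) = 0 + 1 + 1 + 1 = 3.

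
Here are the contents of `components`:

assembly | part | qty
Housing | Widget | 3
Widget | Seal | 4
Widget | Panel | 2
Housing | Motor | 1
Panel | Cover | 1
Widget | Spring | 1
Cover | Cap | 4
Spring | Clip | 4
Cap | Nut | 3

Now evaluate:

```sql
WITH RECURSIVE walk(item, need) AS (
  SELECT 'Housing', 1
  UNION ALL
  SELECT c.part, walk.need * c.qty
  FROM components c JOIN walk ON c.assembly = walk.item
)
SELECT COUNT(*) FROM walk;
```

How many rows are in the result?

10

Base: (Housing, need=1).
Iteration 1: components of {Housing} -> Motor = 1*1 = 1, Widget = 1*3 = 3.
Iteration 2: components of {Motor,Widget} -> Panel = 3*2 = 6, Seal = 3*4 = 12, Spring = 3*1 = 3.
Iteration 3: components of {Panel,Seal,Spring} -> Clip = 3*4 = 12, Cover = 6*1 = 6.
Iteration 4: components of {Clip,Cover} -> Cap = 6*4 = 24.
Iteration 5: components of {Cap} -> Nut = 24*3 = 72.
Iteration 6: no further components; recursion stops.
Total rows emitted: 10.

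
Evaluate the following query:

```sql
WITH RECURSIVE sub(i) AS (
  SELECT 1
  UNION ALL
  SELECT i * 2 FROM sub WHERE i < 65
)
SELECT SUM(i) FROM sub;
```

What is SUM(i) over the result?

Base: i=1.
Iteration 1: 1 < 65 holds -> i = 1 * 2 = 2.
Iteration 2: 2 < 65 holds -> i = 2 * 2 = 4.
Iteration 3: 4 < 65 holds -> i = 4 * 2 = 8.
Iteration 4: 8 < 65 holds -> i = 8 * 2 = 16.
Iteration 5: 16 < 65 holds -> i = 16 * 2 = 32.
Iteration 6: 32 < 65 holds -> i = 32 * 2 = 64.
Iteration 7: 64 < 65 holds -> i = 64 * 2 = 128.
Iteration 8: 128 < 65 fails; recursion stops.
SUM(i) = 1 + 2 + 4 + 8 + 16 + 32 + 64 + 128 = 255.

255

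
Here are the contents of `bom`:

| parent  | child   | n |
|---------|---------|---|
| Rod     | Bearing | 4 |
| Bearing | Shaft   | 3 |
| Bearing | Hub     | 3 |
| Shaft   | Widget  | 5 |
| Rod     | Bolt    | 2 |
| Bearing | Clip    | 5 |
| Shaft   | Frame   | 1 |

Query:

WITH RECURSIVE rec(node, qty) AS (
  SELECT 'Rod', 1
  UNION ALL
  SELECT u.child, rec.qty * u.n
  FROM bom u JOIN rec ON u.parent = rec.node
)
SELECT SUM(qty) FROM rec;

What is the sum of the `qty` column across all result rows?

Base: (Rod, qty=1).
Iteration 1: components of {Rod} -> Bearing = 1*4 = 4, Bolt = 1*2 = 2.
Iteration 2: components of {Bearing,Bolt} -> Clip = 4*5 = 20, Hub = 4*3 = 12, Shaft = 4*3 = 12.
Iteration 3: components of {Clip,Hub,Shaft} -> Frame = 12*1 = 12, Widget = 12*5 = 60.
Iteration 4: no further components; recursion stops.
SUM(qty) = 1 + 4 + 2 + 12 + 12 + 20 + 60 + 12 = 123.

123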